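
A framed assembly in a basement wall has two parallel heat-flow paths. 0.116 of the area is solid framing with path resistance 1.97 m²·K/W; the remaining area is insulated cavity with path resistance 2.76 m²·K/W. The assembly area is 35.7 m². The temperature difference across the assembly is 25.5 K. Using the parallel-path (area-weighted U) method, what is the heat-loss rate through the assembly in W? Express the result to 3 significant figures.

345 W

U_eff = 0.884/2.76 + 0.116/1.97 = 0.3203 + 0.05888 = 0.3792
R_eff = 1/U_eff = 2.637 m²·K/W
Q = 35.7 × 25.5 / 2.637 = 345.2 W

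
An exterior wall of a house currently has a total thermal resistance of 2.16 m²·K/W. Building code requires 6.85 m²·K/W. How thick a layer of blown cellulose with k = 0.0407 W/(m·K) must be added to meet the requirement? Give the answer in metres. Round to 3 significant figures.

0.191 m

ΔR = 6.85 − 2.16 = 4.69 m²·K/W
L = ΔR × k = 4.69 × 0.0407 = 0.1909 m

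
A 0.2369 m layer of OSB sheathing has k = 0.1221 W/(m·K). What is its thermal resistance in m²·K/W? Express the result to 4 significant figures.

1.940 m²·K/W

R = L/k = 0.2369/0.1221 = 1.9402 m²·K/W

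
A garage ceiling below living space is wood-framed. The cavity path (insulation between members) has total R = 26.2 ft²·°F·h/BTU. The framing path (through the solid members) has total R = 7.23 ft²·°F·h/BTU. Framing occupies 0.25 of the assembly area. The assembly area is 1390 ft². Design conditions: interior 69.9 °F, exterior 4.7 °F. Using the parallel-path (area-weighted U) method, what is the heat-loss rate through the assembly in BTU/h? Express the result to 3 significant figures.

U_eff = 0.75/26.2 + 0.25/7.23 = 0.02863 + 0.03458 = 0.0632
R_eff = 1/U_eff = 15.82 ft²·°F·h/BTU
Q = 1390 × (69.9 − 4.7) / 15.82 = 5728 BTU/h

5730 BTU/h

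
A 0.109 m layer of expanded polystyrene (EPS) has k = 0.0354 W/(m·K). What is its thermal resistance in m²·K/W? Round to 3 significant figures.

R = L/k = 0.109/0.0354 = 3.079 m²·K/W

3.08 m²·K/W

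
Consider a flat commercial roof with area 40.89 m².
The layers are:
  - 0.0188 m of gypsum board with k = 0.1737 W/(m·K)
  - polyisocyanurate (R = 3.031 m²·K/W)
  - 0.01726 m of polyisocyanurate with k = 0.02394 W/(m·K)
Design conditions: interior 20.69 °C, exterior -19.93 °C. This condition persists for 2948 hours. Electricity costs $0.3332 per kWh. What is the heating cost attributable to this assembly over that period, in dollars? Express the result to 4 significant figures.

422.6 dollars

0.0188/0.1737 = 0.10823
0.01726/0.02394 = 0.72097
R_total = 0.10823 + 3.031 + 0.72097 = 3.8602 m²·K/W
Q = 40.89 × (20.69 − (-19.93)) / 3.8602 = 430.28 W
E = 430.28 W × 2948 h / 1000 = 1268.5 kWh
Cost = 1268.5 × 0.3332 = $422.65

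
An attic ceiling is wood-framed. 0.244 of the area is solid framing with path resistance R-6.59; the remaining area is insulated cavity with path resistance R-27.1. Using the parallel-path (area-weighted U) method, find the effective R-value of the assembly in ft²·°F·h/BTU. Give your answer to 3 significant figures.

15.4 ft²·°F·h/BTU

U_eff = 0.756/27.1 + 0.244/6.59 = 0.0279 + 0.03703 = 0.06492
R_eff = 1/U_eff = 15.4 ft²·°F·h/BTU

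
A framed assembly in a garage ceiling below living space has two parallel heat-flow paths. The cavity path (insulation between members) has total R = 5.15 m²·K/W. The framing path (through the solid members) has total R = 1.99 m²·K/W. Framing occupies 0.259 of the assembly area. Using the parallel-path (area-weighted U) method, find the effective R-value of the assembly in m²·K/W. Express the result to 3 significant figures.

3.65 m²·K/W

U_eff = 0.741/5.15 + 0.259/1.99 = 0.1439 + 0.1302 = 0.274
R_eff = 1/U_eff = 3.649 m²·K/W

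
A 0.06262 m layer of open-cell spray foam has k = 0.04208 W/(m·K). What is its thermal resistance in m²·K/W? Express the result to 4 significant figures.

R = L/k = 0.06262/0.04208 = 1.4881 m²·K/W

1.488 m²·K/W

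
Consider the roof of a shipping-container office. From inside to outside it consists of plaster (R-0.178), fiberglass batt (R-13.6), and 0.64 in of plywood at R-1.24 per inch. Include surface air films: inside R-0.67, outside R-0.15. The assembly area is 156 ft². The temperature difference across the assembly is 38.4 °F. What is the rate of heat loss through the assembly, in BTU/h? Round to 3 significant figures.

0.64 × 1.24 = 0.7936
R_total = 0.67 + 0.178 + 13.6 + 0.7936 + 0.15 = 15.39 ft²·°F·h/BTU
Q = A·ΔT/R = 156 × 38.4 / 15.39 = 389.2 BTU/h

389 BTU/h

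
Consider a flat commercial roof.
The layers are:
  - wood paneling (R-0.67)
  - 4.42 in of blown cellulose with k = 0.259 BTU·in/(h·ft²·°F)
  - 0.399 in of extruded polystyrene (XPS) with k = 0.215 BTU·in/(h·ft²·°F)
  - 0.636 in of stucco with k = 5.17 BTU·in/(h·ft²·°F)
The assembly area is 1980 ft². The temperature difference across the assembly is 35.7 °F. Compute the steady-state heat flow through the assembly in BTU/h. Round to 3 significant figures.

4.42/0.259 = 17.07
0.399/0.215 = 1.856
0.636/5.17 = 0.123
R_total = 0.67 + 17.07 + 1.856 + 0.123 = 19.71 ft²·°F·h/BTU
Q = A·ΔT/R = 1980 × 35.7 / 19.71 = 3585 BTU/h

3590 BTU/h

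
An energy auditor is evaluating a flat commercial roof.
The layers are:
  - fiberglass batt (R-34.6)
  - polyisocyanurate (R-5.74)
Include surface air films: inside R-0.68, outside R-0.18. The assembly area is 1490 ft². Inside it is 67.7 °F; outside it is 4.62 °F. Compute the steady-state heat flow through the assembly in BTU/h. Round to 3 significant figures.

R_total = 0.68 + 34.6 + 5.74 + 0.18 = 41.2 ft²·°F·h/BTU
Q = A·ΔT/R = 1490 × (67.7 − 4.62) / 41.2 = 2281 BTU/h

2280 BTU/h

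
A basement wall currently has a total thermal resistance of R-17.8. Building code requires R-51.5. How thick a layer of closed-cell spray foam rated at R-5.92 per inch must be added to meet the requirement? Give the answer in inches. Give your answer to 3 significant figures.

ΔR = 51.5 − 17.8 = 33.7 ft²·°F·h/BTU
L = ΔR / (R/in) = 33.7/5.92 = 5.693 in

5.69 in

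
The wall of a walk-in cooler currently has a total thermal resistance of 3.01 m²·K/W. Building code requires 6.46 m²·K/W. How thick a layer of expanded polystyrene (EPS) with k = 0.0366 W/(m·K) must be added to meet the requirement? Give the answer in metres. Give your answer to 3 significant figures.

ΔR = 6.46 − 3.01 = 3.45 m²·K/W
L = ΔR × k = 3.45 × 0.0366 = 0.1263 m

0.126 m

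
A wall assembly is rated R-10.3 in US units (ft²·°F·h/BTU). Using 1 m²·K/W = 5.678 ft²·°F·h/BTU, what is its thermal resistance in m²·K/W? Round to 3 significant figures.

1.81 m²·K/W

R_SI = 10.3/5.678 = 1.814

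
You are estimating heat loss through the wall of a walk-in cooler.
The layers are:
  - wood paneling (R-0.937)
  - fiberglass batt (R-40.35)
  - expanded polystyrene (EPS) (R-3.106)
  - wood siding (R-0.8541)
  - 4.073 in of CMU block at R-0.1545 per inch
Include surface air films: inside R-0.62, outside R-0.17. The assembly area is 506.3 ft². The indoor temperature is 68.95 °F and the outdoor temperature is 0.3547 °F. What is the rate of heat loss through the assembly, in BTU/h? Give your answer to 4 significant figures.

4.073 × 0.1545 = 0.62928
R_total = 0.62 + 0.937 + 40.35 + 3.106 + 0.8541 + 0.62928 + 0.17 = 46.666 ft²·°F·h/BTU
Q = A·ΔT/R = 506.3 × (68.95 − 0.3547) / 46.666 = 744.21 BTU/h

744.2 BTU/h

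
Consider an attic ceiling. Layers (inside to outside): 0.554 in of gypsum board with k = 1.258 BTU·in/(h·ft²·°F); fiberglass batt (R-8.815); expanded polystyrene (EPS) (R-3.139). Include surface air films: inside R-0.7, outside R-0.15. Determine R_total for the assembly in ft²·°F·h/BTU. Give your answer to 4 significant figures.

13.24 ft²·°F·h/BTU

0.554/1.258 = 0.44038
R_total = 0.7 + 0.44038 + 8.815 + 3.139 + 0.15 = 13.244 ft²·°F·h/BTU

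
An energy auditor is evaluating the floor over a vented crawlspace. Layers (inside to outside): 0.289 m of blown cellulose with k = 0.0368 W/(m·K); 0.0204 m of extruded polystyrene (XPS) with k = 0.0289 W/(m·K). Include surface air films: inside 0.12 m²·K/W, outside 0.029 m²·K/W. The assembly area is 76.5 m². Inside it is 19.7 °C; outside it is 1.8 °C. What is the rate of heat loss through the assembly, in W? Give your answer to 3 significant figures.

157 W

0.289/0.0368 = 7.853
0.0204/0.0289 = 0.7059
R_total = 0.12 + 7.853 + 0.7059 + 0.029 = 8.708 m²·K/W
Q = A·ΔT/R = 76.5 × (19.7 − 1.8) / 8.708 = 157.2 W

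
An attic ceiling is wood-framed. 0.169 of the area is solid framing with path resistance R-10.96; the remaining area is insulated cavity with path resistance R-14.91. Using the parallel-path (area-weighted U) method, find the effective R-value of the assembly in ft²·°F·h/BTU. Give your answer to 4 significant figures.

U_eff = 0.831/14.91 + 0.169/10.96 = 0.055734 + 0.01542 = 0.071154
R_eff = 1/U_eff = 14.054 ft²·°F·h/BTU

14.05 ft²·°F·h/BTU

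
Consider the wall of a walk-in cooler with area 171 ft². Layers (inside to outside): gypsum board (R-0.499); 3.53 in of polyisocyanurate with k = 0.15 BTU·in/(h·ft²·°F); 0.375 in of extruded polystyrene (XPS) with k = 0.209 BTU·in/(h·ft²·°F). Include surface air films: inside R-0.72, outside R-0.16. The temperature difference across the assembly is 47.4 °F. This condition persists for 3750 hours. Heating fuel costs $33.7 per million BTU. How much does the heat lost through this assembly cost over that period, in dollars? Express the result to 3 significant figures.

3.53/0.15 = 23.53
0.375/0.209 = 1.794
R_total = 0.72 + 0.499 + 23.53 + 1.794 + 0.16 = 26.71 ft²·°F·h/BTU
Q = 171 × 47.4 / 26.71 = 303.5 BTU/h
E = 303.5 × 3750 = 1138000 BTU
Cost = 1138000/10⁶ × 33.7 = $38.35

38.4 dollars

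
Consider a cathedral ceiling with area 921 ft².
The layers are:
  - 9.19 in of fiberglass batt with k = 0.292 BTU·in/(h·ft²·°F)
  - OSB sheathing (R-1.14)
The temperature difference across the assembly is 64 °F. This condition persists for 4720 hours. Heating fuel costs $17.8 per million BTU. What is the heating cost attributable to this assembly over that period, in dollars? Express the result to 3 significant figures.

152 dollars

9.19/0.292 = 31.47
R_total = 31.47 + 1.14 = 32.61 ft²·°F·h/BTU
Q = 921 × 64 / 32.61 = 1807 BTU/h
E = 1807 × 4720 = 8531000 BTU
Cost = 8531000/10⁶ × 17.8 = $151.9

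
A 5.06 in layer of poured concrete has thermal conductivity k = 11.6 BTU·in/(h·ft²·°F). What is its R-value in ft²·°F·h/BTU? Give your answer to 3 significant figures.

0.436 ft²·°F·h/BTU

R = L/k = 5.06/11.6 = 0.4362 ft²·°F·h/BTU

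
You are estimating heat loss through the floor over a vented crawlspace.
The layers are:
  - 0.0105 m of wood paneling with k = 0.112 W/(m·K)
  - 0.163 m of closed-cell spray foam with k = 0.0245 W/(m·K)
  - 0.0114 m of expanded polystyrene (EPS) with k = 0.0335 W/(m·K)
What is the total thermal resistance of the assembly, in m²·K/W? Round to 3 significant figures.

0.0105/0.112 = 0.09375
0.163/0.0245 = 6.653
0.0114/0.0335 = 0.3403
R_total = 0.09375 + 6.653 + 0.3403 = 7.087 m²·K/W

7.09 m²·K/W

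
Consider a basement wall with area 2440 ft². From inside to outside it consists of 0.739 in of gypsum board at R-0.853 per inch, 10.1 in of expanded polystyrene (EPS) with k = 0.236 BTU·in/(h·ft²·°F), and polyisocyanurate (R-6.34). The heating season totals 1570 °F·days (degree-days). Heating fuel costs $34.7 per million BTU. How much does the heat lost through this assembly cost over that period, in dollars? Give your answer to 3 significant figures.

0.739 × 0.853 = 0.6304
10.1/0.236 = 42.8
R_total = 0.6304 + 42.8 + 6.34 = 49.77 ft²·°F·h/BTU
E = A × HDD × 24 / R = 2440 × 1570 × 24 / 49.77 = 1847000 BTU
Cost = 1847000/10⁶ × 34.7 = $64.1

64.1 dollars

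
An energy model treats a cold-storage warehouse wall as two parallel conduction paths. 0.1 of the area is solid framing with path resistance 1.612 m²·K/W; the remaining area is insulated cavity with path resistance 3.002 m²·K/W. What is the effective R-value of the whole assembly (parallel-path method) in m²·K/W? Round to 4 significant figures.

U_eff = 0.9/3.002 + 0.1/1.612 = 0.2998 + 0.062035 = 0.36183
R_eff = 1/U_eff = 2.7637 m²·K/W

2.764 m²·K/W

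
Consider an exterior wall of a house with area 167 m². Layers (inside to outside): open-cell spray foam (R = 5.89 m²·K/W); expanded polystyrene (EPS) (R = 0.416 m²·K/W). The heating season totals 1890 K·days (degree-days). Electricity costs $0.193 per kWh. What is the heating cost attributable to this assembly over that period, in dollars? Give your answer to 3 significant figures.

R_total = 5.89 + 0.416 = 6.306 m²·K/W
E = A × HDD × 24 / R / 1000 = 167 × 1890 × 24 / 6.306 / 1000 = 1201 kWh
Cost = 1201 × 0.193 = $231.8

232 dollars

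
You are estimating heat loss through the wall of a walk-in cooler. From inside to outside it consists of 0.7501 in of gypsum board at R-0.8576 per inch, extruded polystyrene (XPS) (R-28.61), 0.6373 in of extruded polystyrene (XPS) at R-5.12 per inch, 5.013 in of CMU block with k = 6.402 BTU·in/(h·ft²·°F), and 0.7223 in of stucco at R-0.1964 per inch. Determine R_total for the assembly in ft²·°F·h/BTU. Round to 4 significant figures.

0.7501 × 0.8576 = 0.64329
0.6373 × 5.12 = 3.263
5.013/6.402 = 0.78304
0.7223 × 0.1964 = 0.14186
R_total = 0.64329 + 28.61 + 3.263 + 0.78304 + 0.14186 = 33.441 ft²·°F·h/BTU

33.44 ft²·°F·h/BTU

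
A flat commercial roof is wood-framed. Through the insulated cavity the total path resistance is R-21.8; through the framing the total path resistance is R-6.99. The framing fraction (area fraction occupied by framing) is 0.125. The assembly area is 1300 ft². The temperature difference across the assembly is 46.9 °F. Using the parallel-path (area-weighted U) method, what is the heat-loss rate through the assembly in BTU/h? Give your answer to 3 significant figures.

U_eff = 0.875/21.8 + 0.125/6.99 = 0.04014 + 0.01788 = 0.05802
R_eff = 1/U_eff = 17.24 ft²·°F·h/BTU
Q = 1300 × 46.9 / 17.24 = 3537 BTU/h

3540 BTU/h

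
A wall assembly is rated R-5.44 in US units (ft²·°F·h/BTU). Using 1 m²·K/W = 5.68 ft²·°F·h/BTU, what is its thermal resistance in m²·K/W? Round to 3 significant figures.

0.958 m²·K/W

R_SI = 5.44/5.68 = 0.9577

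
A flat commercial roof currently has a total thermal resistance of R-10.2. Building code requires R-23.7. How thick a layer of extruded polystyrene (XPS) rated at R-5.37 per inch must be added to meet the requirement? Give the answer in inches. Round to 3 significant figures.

2.51 in

ΔR = 23.7 − 10.2 = 13.5 ft²·°F·h/BTU
L = ΔR / (R/in) = 13.5/5.37 = 2.514 in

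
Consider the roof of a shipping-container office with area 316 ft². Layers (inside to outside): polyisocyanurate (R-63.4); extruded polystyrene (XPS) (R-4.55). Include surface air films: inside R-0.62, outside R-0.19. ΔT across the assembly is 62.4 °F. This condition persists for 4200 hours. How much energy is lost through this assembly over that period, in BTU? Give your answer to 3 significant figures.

R_total = 0.62 + 63.4 + 4.55 + 0.19 = 68.76 ft²·°F·h/BTU
Q = 316 × 62.4 / 68.76 = 286.8 BTU/h
E = 286.8 × 4200 = 1204000 BTU

1200000 BTU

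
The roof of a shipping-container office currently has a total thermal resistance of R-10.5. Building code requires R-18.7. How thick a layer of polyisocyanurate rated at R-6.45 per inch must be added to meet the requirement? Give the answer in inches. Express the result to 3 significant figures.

1.27 in

ΔR = 18.7 − 10.5 = 8.2 ft²·°F·h/BTU
L = ΔR / (R/in) = 8.2/6.45 = 1.271 in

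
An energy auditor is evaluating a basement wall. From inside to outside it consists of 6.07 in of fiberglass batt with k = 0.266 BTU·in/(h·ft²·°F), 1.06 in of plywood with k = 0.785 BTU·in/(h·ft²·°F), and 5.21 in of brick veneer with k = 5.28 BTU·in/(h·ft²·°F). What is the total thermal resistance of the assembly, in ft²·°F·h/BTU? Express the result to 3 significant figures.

25.2 ft²·°F·h/BTU

6.07/0.266 = 22.82
1.06/0.785 = 1.35
5.21/5.28 = 0.9867
R_total = 22.82 + 1.35 + 0.9867 = 25.16 ft²·°F·h/BTU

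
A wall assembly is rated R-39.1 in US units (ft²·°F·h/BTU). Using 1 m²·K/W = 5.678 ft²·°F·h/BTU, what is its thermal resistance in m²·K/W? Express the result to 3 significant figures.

R_SI = 39.1/5.678 = 6.886

6.89 m²·K/W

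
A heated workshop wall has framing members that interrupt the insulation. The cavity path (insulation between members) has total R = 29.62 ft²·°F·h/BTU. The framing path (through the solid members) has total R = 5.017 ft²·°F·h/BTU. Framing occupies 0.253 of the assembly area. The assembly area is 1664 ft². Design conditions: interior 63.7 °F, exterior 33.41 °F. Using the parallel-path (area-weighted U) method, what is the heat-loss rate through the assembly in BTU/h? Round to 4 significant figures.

3813 BTU/h

U_eff = 0.747/29.62 + 0.253/5.017 = 0.025219 + 0.050429 = 0.075648
R_eff = 1/U_eff = 13.219 ft²·°F·h/BTU
Q = 1664 × (63.7 − 33.41) / 13.219 = 3812.9 BTU/h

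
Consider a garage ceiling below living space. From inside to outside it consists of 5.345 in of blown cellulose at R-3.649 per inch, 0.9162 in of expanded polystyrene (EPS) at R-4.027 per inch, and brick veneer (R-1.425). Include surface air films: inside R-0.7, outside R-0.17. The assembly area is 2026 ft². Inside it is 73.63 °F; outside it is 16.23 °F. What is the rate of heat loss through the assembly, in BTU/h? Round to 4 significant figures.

5.345 × 3.649 = 19.504
0.9162 × 4.027 = 3.6895
R_total = 0.7 + 19.504 + 3.6895 + 1.425 + 0.17 = 25.488 ft²·°F·h/BTU
Q = A·ΔT/R = 2026 × (73.63 − 16.23) / 25.488 = 4562.6 BTU/h

4563 BTU/h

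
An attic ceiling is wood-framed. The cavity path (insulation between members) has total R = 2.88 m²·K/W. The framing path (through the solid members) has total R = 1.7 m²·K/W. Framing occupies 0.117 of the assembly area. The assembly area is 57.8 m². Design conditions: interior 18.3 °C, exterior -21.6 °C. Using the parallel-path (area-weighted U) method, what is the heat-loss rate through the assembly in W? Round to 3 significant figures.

U_eff = 0.883/2.88 + 0.117/1.7 = 0.3066 + 0.06882 = 0.3754
R_eff = 1/U_eff = 2.664 m²·K/W
Q = 57.8 × (18.3 − (-21.6)) / 2.664 = 865.8 W

866 W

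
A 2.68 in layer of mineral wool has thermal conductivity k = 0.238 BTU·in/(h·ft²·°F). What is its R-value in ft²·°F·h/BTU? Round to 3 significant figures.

R = L/k = 2.68/0.238 = 11.26 ft²·°F·h/BTU

11.3 ft²·°F·h/BTU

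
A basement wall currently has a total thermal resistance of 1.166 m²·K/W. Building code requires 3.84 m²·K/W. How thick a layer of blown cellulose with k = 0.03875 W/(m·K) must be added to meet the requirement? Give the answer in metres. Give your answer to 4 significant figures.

ΔR = 3.84 − 1.166 = 2.674 m²·K/W
L = ΔR × k = 2.674 × 0.03875 = 0.10362 m

0.1036 m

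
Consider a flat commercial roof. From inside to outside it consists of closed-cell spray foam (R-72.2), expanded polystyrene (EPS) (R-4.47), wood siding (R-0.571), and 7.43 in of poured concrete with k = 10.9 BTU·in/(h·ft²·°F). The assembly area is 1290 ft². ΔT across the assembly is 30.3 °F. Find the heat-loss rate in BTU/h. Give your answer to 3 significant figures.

7.43/10.9 = 0.6817
R_total = 72.2 + 4.47 + 0.571 + 0.6817 = 77.92 ft²·°F·h/BTU
Q = A·ΔT/R = 1290 × 30.3 / 77.92 = 501.6 BTU/h

502 BTU/h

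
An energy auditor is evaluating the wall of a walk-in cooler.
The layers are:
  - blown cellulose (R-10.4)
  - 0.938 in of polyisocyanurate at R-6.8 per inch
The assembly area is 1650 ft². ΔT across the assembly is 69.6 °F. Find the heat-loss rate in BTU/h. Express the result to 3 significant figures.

0.938 × 6.8 = 6.378
R_total = 10.4 + 6.378 = 16.78 ft²·°F·h/BTU
Q = A·ΔT/R = 1650 × 69.6 / 16.78 = 6845 BTU/h

6840 BTU/h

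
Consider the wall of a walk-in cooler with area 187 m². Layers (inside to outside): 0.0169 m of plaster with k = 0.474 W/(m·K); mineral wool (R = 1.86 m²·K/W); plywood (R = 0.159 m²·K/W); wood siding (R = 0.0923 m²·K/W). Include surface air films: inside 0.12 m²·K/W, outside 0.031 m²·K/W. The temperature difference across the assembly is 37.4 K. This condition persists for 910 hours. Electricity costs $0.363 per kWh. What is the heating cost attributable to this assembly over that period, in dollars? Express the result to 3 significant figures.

0.0169/0.474 = 0.03565
R_total = 0.12 + 0.03565 + 1.86 + 0.159 + 0.0923 + 0.031 = 2.298 m²·K/W
Q = 187 × 37.4 / 2.298 = 3043 W
E = 3043 W × 910 h / 1000 = 2770 kWh
Cost = 2770 × 0.363 = $1005

1010 dollars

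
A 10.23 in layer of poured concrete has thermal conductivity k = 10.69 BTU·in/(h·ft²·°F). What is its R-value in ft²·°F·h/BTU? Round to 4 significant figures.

0.9570 ft²·°F·h/BTU

R = L/k = 10.23/10.69 = 0.95697 ft²·°F·h/BTU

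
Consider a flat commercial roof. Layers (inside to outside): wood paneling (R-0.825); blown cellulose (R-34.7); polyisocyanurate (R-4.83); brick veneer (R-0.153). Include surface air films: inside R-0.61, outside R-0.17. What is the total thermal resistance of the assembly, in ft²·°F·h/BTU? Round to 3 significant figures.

R_total = 0.61 + 0.825 + 34.7 + 4.83 + 0.153 + 0.17 = 41.29 ft²·°F·h/BTU

41.3 ft²·°F·h/BTU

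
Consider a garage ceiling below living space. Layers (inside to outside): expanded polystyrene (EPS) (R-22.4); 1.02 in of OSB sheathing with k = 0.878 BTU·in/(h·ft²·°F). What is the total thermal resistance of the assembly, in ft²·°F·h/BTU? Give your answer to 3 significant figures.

23.6 ft²·°F·h/BTU

1.02/0.878 = 1.162
R_total = 22.4 + 1.162 = 23.56 ft²·°F·h/BTU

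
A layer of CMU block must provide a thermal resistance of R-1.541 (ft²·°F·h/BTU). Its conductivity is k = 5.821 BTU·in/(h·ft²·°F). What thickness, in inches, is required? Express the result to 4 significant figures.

8.970 in

L = R × k = 1.541 × 5.821 = 8.9702 in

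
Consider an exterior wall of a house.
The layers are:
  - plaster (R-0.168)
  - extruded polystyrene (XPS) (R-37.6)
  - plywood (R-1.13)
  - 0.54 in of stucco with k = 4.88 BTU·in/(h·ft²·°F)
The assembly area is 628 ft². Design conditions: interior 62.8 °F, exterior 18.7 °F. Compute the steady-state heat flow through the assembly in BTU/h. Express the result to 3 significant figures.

710 BTU/h

0.54/4.88 = 0.1107
R_total = 0.168 + 37.6 + 1.13 + 0.1107 = 39.01 ft²·°F·h/BTU
Q = A·ΔT/R = 628 × (62.8 − 18.7) / 39.01 = 710 BTU/h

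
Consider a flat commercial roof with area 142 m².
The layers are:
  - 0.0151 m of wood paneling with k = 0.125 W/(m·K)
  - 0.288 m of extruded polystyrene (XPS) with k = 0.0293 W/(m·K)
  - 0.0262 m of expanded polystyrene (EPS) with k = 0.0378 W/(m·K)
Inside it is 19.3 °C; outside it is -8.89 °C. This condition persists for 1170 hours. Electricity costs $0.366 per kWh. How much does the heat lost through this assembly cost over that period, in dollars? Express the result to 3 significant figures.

161 dollars

0.0151/0.125 = 0.1208
0.288/0.0293 = 9.829
0.0262/0.0378 = 0.6931
R_total = 0.1208 + 9.829 + 0.6931 = 10.64 m²·K/W
Q = 142 × (19.3 − (-8.89)) / 10.64 = 376.1 W
E = 376.1 W × 1170 h / 1000 = 440 kWh
Cost = 440 × 0.366 = $161.1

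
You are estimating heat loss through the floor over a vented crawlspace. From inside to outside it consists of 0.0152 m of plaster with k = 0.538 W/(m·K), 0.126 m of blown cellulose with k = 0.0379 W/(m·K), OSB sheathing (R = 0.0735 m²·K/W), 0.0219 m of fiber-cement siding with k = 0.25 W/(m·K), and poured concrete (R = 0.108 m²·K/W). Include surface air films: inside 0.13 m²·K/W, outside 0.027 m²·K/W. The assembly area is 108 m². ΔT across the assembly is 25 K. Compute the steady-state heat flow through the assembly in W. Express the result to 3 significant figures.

0.0152/0.538 = 0.02825
0.126/0.0379 = 3.325
0.0219/0.25 = 0.0876
R_total = 0.13 + 0.02825 + 3.325 + 0.0735 + 0.0876 + 0.108 + 0.027 = 3.779 m²·K/W
Q = A·ΔT/R = 108 × 25 / 3.779 = 714.5 W

714 W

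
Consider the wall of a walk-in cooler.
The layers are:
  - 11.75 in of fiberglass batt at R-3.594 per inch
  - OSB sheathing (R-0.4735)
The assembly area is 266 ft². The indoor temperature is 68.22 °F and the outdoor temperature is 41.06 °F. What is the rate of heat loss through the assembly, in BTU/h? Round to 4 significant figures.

11.75 × 3.594 = 42.23
R_total = 42.23 + 0.4735 = 42.703 ft²·°F·h/BTU
Q = A·ΔT/R = 266 × (68.22 − 41.06) / 42.703 = 169.18 BTU/h

169.2 BTU/h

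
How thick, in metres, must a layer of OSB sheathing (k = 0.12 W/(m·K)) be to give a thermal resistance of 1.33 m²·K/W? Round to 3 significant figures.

L = R·k = 1.33 × 0.12 = 0.1596 m

0.160 m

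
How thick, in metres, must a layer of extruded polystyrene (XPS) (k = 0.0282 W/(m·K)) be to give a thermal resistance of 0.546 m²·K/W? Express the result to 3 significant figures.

L = R·k = 0.546 × 0.0282 = 0.0154 m

0.0154 m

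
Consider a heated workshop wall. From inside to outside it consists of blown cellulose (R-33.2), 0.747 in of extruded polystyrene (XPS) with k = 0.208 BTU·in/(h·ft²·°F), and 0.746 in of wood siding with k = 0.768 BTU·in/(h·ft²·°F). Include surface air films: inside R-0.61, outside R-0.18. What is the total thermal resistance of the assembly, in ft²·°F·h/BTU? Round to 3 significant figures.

0.747/0.208 = 3.591
0.746/0.768 = 0.9714
R_total = 0.61 + 33.2 + 3.591 + 0.9714 + 0.18 = 38.55 ft²·°F·h/BTU

38.6 ft²·°F·h/BTU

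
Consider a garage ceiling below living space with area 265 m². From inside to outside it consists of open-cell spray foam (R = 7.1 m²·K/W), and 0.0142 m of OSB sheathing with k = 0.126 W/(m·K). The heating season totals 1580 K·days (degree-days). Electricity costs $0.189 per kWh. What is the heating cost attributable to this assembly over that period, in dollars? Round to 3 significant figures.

0.0142/0.126 = 0.1127
R_total = 7.1 + 0.1127 = 7.213 m²·K/W
E = A × HDD × 24 / R / 1000 = 265 × 1580 × 24 / 7.213 / 1000 = 1393 kWh
Cost = 1393 × 0.189 = $263.3

263 dollars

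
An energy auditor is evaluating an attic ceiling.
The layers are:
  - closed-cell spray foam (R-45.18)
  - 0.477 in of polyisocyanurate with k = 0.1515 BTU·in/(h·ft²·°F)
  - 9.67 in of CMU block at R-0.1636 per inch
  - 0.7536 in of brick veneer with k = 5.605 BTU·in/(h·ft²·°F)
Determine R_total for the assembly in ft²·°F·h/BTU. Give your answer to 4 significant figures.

50.04 ft²·°F·h/BTU

0.477/0.1515 = 3.1485
9.67 × 0.1636 = 1.582
0.7536/5.605 = 0.13445
R_total = 45.18 + 3.1485 + 1.582 + 0.13445 = 50.045 ft²·°F·h/BTU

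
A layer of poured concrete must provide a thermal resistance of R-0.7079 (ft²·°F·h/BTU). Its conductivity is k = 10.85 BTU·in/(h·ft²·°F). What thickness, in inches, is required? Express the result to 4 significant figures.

7.681 in

L = R × k = 0.7079 × 10.85 = 7.6807 in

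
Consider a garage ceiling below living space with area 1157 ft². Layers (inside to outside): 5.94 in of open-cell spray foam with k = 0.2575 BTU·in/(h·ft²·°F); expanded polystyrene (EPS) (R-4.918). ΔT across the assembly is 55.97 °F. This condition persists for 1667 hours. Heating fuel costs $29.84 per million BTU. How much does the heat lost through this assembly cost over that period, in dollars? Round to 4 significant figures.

5.94/0.2575 = 23.068
R_total = 23.068 + 4.918 = 27.986 ft²·°F·h/BTU
Q = 1157 × 55.97 / 27.986 = 2313.9 BTU/h
E = 2313.9 × 1667 = 3857300 BTU
Cost = 3857300/10⁶ × 29.84 = $115.1

115.1 dollars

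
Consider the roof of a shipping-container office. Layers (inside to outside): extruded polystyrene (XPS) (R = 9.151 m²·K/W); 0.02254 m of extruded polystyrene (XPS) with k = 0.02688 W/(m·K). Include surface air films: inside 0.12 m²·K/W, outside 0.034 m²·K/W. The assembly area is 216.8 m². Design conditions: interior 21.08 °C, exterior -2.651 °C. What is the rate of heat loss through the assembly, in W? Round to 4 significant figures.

0.02254/0.02688 = 0.83854
R_total = 0.12 + 9.151 + 0.83854 + 0.034 = 10.144 m²·K/W
Q = A·ΔT/R = 216.8 × (21.08 − (-2.651)) / 10.144 = 507.21 W

507.2 W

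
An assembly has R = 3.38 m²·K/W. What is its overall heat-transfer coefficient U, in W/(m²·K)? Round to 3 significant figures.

U = 1/R = 1/3.38 = 0.2959

0.296 W/(m²·K)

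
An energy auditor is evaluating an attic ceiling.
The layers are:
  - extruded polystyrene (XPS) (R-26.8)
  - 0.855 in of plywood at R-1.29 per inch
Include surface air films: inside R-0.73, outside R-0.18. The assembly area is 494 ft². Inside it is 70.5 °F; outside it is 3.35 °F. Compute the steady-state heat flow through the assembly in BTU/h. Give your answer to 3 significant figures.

0.855 × 1.29 = 1.103
R_total = 0.73 + 26.8 + 1.103 + 0.18 = 28.81 ft²·°F·h/BTU
Q = A·ΔT/R = 494 × (70.5 − 3.35) / 28.81 = 1151 BTU/h

1150 BTU/h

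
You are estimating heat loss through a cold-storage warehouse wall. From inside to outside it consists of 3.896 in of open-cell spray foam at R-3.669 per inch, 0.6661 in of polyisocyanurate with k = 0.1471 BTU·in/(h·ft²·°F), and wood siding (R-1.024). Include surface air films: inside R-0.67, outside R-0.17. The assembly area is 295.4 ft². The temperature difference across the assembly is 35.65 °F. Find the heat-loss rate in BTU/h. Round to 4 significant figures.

3.896 × 3.669 = 14.294
0.6661/0.1471 = 4.5282
R_total = 0.67 + 14.294 + 4.5282 + 1.024 + 0.17 = 20.687 ft²·°F·h/BTU
Q = A·ΔT/R = 295.4 × 35.65 / 20.687 = 509.07 BTU/h

509.1 BTU/h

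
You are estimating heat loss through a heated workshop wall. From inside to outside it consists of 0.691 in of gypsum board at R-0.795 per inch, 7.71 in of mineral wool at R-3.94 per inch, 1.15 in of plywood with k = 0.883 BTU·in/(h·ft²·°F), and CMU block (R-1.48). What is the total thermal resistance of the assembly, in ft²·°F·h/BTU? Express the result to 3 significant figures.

0.691 × 0.795 = 0.5493
7.71 × 3.94 = 30.38
1.15/0.883 = 1.302
R_total = 0.5493 + 30.38 + 1.302 + 1.48 = 33.71 ft²·°F·h/BTU

33.7 ft²·°F·h/BTU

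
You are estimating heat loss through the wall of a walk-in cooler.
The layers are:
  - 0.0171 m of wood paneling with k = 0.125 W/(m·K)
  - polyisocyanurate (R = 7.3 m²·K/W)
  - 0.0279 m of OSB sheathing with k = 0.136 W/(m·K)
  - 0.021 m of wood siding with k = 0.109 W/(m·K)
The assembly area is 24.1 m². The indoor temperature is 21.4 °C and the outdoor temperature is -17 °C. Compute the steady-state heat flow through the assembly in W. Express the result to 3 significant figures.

118 W

0.0171/0.125 = 0.1368
0.0279/0.136 = 0.2051
0.021/0.109 = 0.1927
R_total = 0.1368 + 7.3 + 0.2051 + 0.1927 = 7.835 m²·K/W
Q = A·ΔT/R = 24.1 × (21.4 − (-17)) / 7.835 = 118.1 W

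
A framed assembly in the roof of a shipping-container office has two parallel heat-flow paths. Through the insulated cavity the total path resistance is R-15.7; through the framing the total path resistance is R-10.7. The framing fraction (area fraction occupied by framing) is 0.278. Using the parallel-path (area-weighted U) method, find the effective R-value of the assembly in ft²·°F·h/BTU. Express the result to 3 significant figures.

13.9 ft²·°F·h/BTU

U_eff = 0.722/15.7 + 0.278/10.7 = 0.04599 + 0.02598 = 0.07197
R_eff = 1/U_eff = 13.89 ft²·°F·h/BTU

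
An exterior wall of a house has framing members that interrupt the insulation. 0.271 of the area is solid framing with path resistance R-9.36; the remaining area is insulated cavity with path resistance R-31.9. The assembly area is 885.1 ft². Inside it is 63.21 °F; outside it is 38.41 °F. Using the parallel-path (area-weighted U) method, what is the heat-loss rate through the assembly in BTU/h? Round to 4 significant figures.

U_eff = 0.729/31.9 + 0.271/9.36 = 0.022853 + 0.028953 = 0.051806
R_eff = 1/U_eff = 19.303 ft²·°F·h/BTU
Q = 885.1 × (63.21 − 38.41) / 19.303 = 1137.2 BTU/h

1137 BTU/h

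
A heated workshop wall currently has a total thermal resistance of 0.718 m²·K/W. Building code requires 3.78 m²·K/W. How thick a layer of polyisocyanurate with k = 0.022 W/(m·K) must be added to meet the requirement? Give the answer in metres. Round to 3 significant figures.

0.0674 m

ΔR = 3.78 − 0.718 = 3.062 m²·K/W
L = ΔR × k = 3.062 × 0.022 = 0.06736 m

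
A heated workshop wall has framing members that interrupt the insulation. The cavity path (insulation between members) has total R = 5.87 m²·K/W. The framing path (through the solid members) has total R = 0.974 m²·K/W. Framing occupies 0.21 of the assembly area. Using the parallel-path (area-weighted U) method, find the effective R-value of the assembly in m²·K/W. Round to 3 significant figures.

U_eff = 0.79/5.87 + 0.21/0.974 = 0.1346 + 0.2156 = 0.3502
R_eff = 1/U_eff = 2.856 m²·K/W

2.86 m²·K/W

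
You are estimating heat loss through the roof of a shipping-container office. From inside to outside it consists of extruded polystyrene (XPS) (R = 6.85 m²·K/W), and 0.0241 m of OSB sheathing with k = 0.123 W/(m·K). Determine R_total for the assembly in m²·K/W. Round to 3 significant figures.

7.05 m²·K/W

0.0241/0.123 = 0.1959
R_total = 6.85 + 0.1959 = 7.046 m²·K/W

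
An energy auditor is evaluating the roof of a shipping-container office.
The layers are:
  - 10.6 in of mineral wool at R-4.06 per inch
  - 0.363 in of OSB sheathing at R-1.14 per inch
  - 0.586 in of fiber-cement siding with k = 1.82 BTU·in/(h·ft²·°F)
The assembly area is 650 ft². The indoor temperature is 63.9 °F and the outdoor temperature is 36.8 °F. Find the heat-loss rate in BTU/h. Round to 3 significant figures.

402 BTU/h

10.6 × 4.06 = 43.04
0.363 × 1.14 = 0.4138
0.586/1.82 = 0.322
R_total = 43.04 + 0.4138 + 0.322 = 43.77 ft²·°F·h/BTU
Q = A·ΔT/R = 650 × (63.9 − 36.8) / 43.77 = 402.4 BTU/h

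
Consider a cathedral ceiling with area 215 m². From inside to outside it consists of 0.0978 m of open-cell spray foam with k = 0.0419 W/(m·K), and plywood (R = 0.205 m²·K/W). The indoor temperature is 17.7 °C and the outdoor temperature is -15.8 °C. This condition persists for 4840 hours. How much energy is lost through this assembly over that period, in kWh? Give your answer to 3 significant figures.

13700 kWh

0.0978/0.0419 = 2.334
R_total = 2.334 + 0.205 = 2.539 m²·K/W
Q = 215 × (17.7 − (-15.8)) / 2.539 = 2837 W
E = 2837 W × 4840 h / 1000 = 13730 kWh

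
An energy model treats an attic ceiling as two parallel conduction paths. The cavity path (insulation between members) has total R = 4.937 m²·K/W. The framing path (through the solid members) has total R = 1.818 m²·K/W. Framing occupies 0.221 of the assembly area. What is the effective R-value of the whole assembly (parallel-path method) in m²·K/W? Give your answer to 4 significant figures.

3.580 m²·K/W

U_eff = 0.779/4.937 + 0.221/1.818 = 0.15779 + 0.12156 = 0.27935
R_eff = 1/U_eff = 3.5797 m²·K/W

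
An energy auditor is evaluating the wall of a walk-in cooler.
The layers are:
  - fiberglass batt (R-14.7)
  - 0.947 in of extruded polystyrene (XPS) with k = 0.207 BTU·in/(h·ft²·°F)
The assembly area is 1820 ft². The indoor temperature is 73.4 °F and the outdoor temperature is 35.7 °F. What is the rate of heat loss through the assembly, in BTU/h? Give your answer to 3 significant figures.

3560 BTU/h

0.947/0.207 = 4.575
R_total = 14.7 + 4.575 = 19.27 ft²·°F·h/BTU
Q = A·ΔT/R = 1820 × (73.4 − 35.7) / 19.27 = 3560 BTU/h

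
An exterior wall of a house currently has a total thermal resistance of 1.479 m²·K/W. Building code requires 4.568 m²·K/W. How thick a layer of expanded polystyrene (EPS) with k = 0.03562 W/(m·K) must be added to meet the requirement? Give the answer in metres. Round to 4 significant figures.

0.1100 m

ΔR = 4.568 − 1.479 = 3.089 m²·K/W
L = ΔR × k = 3.089 × 0.03562 = 0.11003 m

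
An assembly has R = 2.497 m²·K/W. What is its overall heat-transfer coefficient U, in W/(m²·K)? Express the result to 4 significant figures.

0.4005 W/(m²·K)

U = 1/R = 1/2.497 = 0.40048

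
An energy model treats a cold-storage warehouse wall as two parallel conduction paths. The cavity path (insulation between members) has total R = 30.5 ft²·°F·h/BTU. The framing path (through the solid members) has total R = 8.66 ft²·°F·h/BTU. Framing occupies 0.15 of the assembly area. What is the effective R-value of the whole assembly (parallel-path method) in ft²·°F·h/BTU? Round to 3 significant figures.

U_eff = 0.85/30.5 + 0.15/8.66 = 0.02787 + 0.01732 = 0.04519
R_eff = 1/U_eff = 22.13 ft²·°F·h/BTU

22.1 ft²·°F·h/BTU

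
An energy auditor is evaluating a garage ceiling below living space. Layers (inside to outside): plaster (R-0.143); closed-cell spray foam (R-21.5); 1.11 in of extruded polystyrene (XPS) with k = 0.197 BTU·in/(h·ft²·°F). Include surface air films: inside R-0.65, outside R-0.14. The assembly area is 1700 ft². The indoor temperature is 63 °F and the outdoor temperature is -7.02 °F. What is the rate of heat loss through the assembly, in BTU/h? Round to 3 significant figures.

4240 BTU/h

1.11/0.197 = 5.635
R_total = 0.65 + 0.143 + 21.5 + 5.635 + 0.14 = 28.07 ft²·°F·h/BTU
Q = A·ΔT/R = 1700 × (63 − (-7.02)) / 28.07 = 4241 BTU/h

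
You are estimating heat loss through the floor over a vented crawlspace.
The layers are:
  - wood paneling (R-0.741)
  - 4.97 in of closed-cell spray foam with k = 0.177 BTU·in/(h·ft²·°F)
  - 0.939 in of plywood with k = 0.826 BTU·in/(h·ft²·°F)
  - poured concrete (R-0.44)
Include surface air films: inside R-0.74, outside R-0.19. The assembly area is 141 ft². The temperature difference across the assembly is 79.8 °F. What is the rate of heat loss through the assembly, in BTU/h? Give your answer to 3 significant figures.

359 BTU/h

4.97/0.177 = 28.08
0.939/0.826 = 1.137
R_total = 0.74 + 0.741 + 28.08 + 1.137 + 0.44 + 0.19 = 31.33 ft²·°F·h/BTU
Q = A·ΔT/R = 141 × 79.8 / 31.33 = 359.2 BTU/h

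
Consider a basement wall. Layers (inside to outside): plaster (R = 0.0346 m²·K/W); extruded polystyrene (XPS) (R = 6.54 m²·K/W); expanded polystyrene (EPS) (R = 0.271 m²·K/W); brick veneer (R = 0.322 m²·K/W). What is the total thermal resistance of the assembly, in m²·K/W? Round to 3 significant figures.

7.17 m²·K/W

R_total = 0.0346 + 6.54 + 0.271 + 0.322 = 7.168 m²·K/W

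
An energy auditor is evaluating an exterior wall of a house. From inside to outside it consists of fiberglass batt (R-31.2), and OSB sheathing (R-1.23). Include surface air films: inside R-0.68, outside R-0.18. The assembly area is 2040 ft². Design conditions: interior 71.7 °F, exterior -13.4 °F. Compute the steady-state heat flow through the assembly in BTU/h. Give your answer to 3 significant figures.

R_total = 0.68 + 31.2 + 1.23 + 0.18 = 33.29 ft²·°F·h/BTU
Q = A·ΔT/R = 2040 × (71.7 − (-13.4)) / 33.29 = 5215 BTU/h

5210 BTU/h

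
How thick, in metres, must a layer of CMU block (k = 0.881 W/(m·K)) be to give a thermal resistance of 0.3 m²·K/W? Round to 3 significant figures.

L = R·k = 0.3 × 0.881 = 0.2643 m

0.264 m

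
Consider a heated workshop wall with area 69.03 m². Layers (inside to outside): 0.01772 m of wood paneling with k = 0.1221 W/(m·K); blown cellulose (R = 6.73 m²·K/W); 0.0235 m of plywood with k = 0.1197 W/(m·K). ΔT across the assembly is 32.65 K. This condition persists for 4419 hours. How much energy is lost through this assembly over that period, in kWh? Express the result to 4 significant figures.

0.01772/0.1221 = 0.14513
0.0235/0.1197 = 0.19632
R_total = 0.14513 + 6.73 + 0.19632 = 7.0715 m²·K/W
Q = 69.03 × 32.65 / 7.0715 = 318.72 W
E = 318.72 W × 4419 h / 1000 = 1408.4 kWh

1408 kWh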